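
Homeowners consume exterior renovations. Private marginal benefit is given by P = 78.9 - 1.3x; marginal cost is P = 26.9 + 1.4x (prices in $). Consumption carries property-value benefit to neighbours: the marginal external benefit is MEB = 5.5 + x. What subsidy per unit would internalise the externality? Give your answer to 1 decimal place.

subsidy = $39.3 per unit

Social marginal benefit = demand + MEB = 84.4 - 0.3x.
Set SMB = MC: 84.4 - 0.3x = 26.9 + 1.4x → x* = 33.8235.
The Pigouvian subsidy equals MEB at x*: 5.5 + 1.0×33.8235 = 39.3235.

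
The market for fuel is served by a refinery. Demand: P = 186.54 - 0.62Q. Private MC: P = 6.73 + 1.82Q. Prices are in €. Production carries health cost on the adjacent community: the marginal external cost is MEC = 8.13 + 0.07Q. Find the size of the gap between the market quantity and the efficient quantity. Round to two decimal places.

Market equilibrium (private): 6.73 + 1.82Q = 186.54 - 0.62Q → Q_m = 73.6926.
Social marginal cost = private MC + MEC = 14.86 + 1.89Q.
Set SMC = demand: 14.86 + 1.89Q = 186.54 - 0.62Q → Q* = 68.3984.
Gap = |73.6926 − 68.3984| = 5.2942.

5.29 units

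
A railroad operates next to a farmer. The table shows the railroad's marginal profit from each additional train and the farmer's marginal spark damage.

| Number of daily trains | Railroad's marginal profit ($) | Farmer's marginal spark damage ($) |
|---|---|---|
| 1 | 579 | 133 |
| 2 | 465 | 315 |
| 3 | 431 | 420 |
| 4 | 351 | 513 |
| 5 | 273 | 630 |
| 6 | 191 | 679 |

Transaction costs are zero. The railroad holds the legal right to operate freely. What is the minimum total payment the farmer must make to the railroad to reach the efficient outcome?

Left alone the railroad would choose level 6 (marginal profit stays positive).
Efficient level: k* = 3 (marginal profit ≥ marginal spark damage through 3).
The farmer must at least cover the railroad's forgone profit from cutting 6→3: 351 + 273 + 191 = 815.

$815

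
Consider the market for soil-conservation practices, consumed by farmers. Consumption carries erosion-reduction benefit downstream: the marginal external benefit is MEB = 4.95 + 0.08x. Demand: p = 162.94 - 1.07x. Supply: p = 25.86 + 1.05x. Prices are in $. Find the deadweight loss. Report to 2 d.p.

DWL = $25.12

Market equilibrium (private): 25.86 + 1.05x = 162.94 - 1.07x → x_m = 64.6604.
Social marginal benefit = demand + MEB = 167.89 - 0.99x.
Set SMB = MC: 167.89 - 0.99x = 25.86 + 1.05x → x* = 69.6225.
The loss is the area between SMB and MC from x* to x_m; with linear curves that's a triangle of height MEB(x_m).
DWL = ½ × 4.9621 × 10.1228 = 25.1152.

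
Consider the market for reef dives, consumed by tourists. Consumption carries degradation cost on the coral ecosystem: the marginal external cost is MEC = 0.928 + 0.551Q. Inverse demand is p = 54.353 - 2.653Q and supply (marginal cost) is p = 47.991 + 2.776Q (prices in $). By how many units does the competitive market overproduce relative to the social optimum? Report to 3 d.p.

0.263 units

Market equilibrium (private): 47.991 + 2.776Q = 54.353 - 2.653Q → Q_m = 1.1719.
Social marginal benefit = demand − MEC = 53.425 - 3.204Q.
Set SMB = MC: 53.425 - 3.204Q = 47.991 + 2.776Q → Q* = 0.9087.
Gap = |1.1719 − 0.9087| = 0.2632.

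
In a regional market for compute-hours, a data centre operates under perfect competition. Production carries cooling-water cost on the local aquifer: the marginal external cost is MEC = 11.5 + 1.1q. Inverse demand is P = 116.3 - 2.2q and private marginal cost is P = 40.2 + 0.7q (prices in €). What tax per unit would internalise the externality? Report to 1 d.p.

tax = €29.3 per unit

Social marginal cost = private MC + MEC = 51.7 + 1.8q.
Set SMC = demand: 51.7 + 1.8q = 116.3 - 2.2q → q* = 16.1500.
The Pigouvian tax equals MEC at q*: 11.5 + 1.1×16.1500 = 29.2650.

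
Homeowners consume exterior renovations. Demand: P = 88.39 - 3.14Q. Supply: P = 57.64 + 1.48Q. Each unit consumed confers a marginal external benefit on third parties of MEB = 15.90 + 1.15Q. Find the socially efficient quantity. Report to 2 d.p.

Q* = 13.44

Social marginal benefit = demand + MEB = 104.29 - 1.99Q.
Set SMB = MC: 104.29 - 1.99Q = 57.64 + 1.48Q → Q* = 13.4438.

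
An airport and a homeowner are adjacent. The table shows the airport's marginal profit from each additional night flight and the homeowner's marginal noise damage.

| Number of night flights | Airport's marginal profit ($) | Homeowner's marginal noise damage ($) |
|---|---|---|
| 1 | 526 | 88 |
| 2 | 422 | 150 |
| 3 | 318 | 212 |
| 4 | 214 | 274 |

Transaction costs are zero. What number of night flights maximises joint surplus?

3

Bargaining reaches the level where marginal profit last exceeds marginal noise damage.
That holds through level 3 (318 ≥ 212) but not at 4 (214 < 274).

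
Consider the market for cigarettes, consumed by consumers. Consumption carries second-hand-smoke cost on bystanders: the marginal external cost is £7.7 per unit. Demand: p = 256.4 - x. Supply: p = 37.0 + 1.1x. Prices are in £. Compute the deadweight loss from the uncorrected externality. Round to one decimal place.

DWL = £14.1

Market equilibrium (private): 37.0 + 1.1x = 256.4 - x → x_m = 104.4762.
Social marginal benefit = demand − MEC = 248.7 - x.
Set SMB = MC: 248.7 - x = 37.0 + 1.1x → x* = 100.8095.
Between x* and x_m the wedge MC − SMB runs linearly from 0 to MEC(x_m), so the loss is a triangle.
DWL = ½ × 3.6667 × 7.7000 = 14.1168.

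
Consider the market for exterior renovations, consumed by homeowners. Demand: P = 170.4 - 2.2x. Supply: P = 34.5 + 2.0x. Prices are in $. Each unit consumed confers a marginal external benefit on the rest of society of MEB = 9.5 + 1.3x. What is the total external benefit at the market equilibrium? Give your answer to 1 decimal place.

$987.9

Market equilibrium (private): 34.5 + 2.0x = 170.4 - 2.2x → x_m = 32.3571.
Total external benefit = ∫₀^{x_m} (9.5 + 1.3x) dx = 9.5×32.3571 + ½×1.3×32.3571² = 987.9307.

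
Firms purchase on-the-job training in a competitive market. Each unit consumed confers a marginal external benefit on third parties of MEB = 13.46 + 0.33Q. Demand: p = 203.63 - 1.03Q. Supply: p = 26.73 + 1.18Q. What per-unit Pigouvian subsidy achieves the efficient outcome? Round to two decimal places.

subsidy = 46.87 per unit

Social marginal benefit = demand + MEB = 217.09 - 0.70Q.
Set SMB = MC: 217.09 - 0.70Q = 26.73 + 1.18Q → Q* = 101.2553.
The Pigouvian subsidy equals MEB at Q*: 13.46 + 0.33×101.2553 = 46.8742.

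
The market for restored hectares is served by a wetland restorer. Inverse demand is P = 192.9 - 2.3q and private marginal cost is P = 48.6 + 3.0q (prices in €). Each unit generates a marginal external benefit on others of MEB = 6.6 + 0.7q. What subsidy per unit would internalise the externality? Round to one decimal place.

Social marginal cost = private MC − MEB = 42.0 + 2.3q.
Set SMC = demand: 42.0 + 2.3q = 192.9 - 2.3q → q* = 32.8043.
The Pigouvian subsidy equals MEB at q*: 6.6 + 0.7×32.8043 = 29.5630.

subsidy = €29.6 per unit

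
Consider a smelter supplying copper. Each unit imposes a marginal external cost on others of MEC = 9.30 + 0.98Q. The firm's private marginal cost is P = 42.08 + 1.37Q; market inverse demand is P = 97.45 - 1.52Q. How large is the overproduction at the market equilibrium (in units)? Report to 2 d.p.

7.25 units

Market equilibrium (private): 42.08 + 1.37Q = 97.45 - 1.52Q → Q_m = 19.1592.
Social marginal cost = private MC + MEC = 51.38 + 2.35Q.
Set SMC = demand: 51.38 + 2.35Q = 97.45 - 1.52Q → Q* = 11.9044.
Gap = |19.1592 − 11.9044| = 7.2548.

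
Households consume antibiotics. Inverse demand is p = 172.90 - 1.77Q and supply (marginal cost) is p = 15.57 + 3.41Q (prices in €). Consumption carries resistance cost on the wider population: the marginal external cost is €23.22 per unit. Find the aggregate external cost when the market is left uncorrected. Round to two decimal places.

Market equilibrium (private): 15.57 + 3.41Q = 172.90 - 1.77Q → Q_m = 30.3726.
Total external cost = MEC × Q_m = 23.22 × 30.3726 = 705.2518.

€705.25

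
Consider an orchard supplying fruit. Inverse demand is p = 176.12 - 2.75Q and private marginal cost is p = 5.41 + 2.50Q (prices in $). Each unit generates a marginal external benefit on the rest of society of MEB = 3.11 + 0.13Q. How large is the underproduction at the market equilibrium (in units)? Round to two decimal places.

Market equilibrium (private): 5.41 + 2.50Q = 176.12 - 2.75Q → Q_m = 32.5162.
Social marginal cost = private MC − MEB = 2.30 + 2.37Q.
Set SMC = demand: 2.30 + 2.37Q = 176.12 - 2.75Q → Q* = 33.9492.
Gap = |32.5162 − 33.9492| = 1.4330.

1.43 units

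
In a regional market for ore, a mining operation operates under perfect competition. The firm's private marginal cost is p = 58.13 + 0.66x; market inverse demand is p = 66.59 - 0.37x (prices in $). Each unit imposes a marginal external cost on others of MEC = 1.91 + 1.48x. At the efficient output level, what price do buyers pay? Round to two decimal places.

Social marginal cost = private MC + MEC = 60.04 + 2.14x.
Set SMC = demand: 60.04 + 2.14x = 66.59 - 0.37x → x* = 2.6096.
Consumer price on the demand curve at x*: 66.59 − 0.37×2.6096 = 65.6244.

P = $65.62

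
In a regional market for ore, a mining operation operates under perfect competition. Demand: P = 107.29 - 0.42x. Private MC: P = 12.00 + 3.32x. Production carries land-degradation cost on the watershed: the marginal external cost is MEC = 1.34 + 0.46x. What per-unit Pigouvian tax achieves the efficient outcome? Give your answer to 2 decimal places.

Social marginal cost = private MC + MEC = 13.34 + 3.78x.
Set SMC = demand: 13.34 + 3.78x = 107.29 - 0.42x → x* = 22.3690.
The Pigouvian tax equals MEC at x*: 1.34 + 0.46×22.3690 = 11.6297.

tax = 11.63 per unit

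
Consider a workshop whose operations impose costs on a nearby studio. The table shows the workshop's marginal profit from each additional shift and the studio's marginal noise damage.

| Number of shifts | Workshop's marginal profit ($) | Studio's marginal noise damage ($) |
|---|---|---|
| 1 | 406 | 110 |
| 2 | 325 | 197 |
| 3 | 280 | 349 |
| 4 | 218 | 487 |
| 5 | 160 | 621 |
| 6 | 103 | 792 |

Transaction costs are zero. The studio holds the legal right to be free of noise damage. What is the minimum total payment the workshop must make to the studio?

$307

Efficient level: marginal profit ≥ marginal noise damage through level 2, so k* = 2.
With the studio holding the right, the workshop must at least compensate total damage at k*: 110 + 197 = 307.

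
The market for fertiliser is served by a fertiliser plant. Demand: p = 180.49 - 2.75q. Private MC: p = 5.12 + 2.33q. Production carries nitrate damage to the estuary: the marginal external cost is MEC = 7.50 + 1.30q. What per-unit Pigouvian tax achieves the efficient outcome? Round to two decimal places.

Social marginal cost = private MC + MEC = 12.62 + 3.63q.
Set SMC = demand: 12.62 + 3.63q = 180.49 - 2.75q → q* = 26.3119.
The Pigouvian tax equals MEC at q*: 7.50 + 1.30×26.3119 = 41.7055.

tax = 41.71 per unit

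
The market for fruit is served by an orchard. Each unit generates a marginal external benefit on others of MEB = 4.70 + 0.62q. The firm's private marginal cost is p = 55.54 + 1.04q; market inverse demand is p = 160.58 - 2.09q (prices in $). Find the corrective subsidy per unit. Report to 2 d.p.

Social marginal cost = private MC − MEB = 50.84 + 0.42q.
Set SMC = demand: 50.84 + 0.42q = 160.58 - 2.09q → q* = 43.7211.
The Pigouvian subsidy equals MEB at q*: 4.70 + 0.62×43.7211 = 31.8071.

subsidy = $31.81 per unit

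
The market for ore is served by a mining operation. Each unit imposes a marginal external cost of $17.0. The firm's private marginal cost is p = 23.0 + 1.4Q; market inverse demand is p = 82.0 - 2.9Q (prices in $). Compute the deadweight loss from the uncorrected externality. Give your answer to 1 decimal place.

Market equilibrium (private): 23.0 + 1.4Q = 82.0 - 2.9Q → Q_m = 13.7209.
Social marginal cost = private MC + MEC = 40.0 + 1.4Q.
Set SMC = demand: 40.0 + 1.4Q = 82.0 - 2.9Q → Q* = 9.7674.
The welfare-loss triangle has base |Q_m − Q*| and height MEC(Q_m) (the vertical gap between SMC and demand is zero at Q* and MEC at Q_m).
DWL = ½ × 3.9535 × 17.0000 = 33.6048.

DWL = $33.6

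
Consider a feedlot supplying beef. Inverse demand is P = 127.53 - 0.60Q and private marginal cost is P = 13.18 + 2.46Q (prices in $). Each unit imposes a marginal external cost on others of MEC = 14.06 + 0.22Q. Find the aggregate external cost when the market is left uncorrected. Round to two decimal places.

Market equilibrium (private): 13.18 + 2.46Q = 127.53 - 0.60Q → Q_m = 37.3693.
Total external cost = ∫₀^{Q_m} (14.06 + 0.22Q) dQ = 14.06×37.3693 + ½×0.22×37.3693² = 679.0235.

$679.02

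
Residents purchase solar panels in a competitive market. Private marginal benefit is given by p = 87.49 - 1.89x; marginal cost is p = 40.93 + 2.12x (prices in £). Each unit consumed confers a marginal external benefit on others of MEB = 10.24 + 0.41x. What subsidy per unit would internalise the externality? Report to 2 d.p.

Social marginal benefit = demand + MEB = 97.73 - 1.48x.
Set SMB = MC: 97.73 - 1.48x = 40.93 + 2.12x → x* = 15.7778.
The Pigouvian subsidy equals MEB at x*: 10.24 + 0.41×15.7778 = 16.7089.

subsidy = £16.71 per unit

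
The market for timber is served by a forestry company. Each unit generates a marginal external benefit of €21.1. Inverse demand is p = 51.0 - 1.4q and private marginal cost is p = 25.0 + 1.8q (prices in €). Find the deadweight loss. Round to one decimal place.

Market equilibrium (private): 25.0 + 1.8q = 51.0 - 1.4q → q_m = 8.1250.
Social marginal cost = private MC − MEB = 3.9 + 1.8q.
Set SMC = demand: 3.9 + 1.8q = 51.0 - 1.4q → q* = 14.7188.
The welfare-loss triangle has base |q_m − q*| and height MEB(q_m) (the vertical gap between SMC and demand is zero at q* and MEB at q_m).
DWL = ½ × 6.5938 × 21.1000 = 69.5646.

DWL = €69.6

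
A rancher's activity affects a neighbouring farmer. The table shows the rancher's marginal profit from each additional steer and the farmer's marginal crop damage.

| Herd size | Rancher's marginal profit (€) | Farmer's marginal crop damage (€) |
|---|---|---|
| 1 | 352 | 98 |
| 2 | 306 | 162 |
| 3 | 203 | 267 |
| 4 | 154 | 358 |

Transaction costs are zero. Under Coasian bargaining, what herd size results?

2

Bargaining reaches the level where marginal profit last exceeds marginal crop damage.
That holds through level 2 (306 ≥ 162) but not at 3 (203 < 267).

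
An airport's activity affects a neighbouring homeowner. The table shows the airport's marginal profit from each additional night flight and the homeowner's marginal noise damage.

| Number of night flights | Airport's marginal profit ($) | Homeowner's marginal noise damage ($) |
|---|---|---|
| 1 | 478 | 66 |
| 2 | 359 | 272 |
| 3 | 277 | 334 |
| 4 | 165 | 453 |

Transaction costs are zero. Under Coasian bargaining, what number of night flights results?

Bargaining reaches the level where marginal profit last exceeds marginal noise damage.
That holds through level 2 (359 ≥ 272) but not at 3 (277 < 334).

2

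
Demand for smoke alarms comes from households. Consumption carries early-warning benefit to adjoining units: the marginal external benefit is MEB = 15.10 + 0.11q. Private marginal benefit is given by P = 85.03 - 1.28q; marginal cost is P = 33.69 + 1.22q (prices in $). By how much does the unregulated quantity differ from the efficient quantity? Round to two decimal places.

Market equilibrium (private): 33.69 + 1.22q = 85.03 - 1.28q → q_m = 20.5360.
Social marginal benefit = demand + MEB = 100.13 - 1.17q.
Set SMB = MC: 100.13 - 1.17q = 33.69 + 1.22q → q* = 27.7992.
Gap = |20.5360 − 27.7992| = 7.2632.

7.26 units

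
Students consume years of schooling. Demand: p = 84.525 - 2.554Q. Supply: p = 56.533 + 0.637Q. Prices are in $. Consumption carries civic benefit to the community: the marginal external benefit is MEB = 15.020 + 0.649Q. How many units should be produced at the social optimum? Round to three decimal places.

Social marginal benefit = demand + MEB = 99.545 - 1.905Q.
Set SMB = MC: 99.545 - 1.905Q = 56.533 + 0.637Q → Q* = 16.9205.

Q* = 16.921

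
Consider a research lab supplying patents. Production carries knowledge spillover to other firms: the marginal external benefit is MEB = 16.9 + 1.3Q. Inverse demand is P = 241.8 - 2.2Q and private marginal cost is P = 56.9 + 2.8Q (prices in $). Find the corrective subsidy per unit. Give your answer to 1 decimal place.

Social marginal cost = private MC − MEB = 40.0 + 1.5Q.
Set SMC = demand: 40.0 + 1.5Q = 241.8 - 2.2Q → Q* = 54.5405.
The Pigouvian subsidy equals MEB at Q*: 16.9 + 1.3×54.5405 = 87.8027.

subsidy = $87.8 per unit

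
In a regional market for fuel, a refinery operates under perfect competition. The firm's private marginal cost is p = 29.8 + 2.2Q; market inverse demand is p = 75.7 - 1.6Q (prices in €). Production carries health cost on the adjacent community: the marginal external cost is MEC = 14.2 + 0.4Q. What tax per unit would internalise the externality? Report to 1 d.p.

Social marginal cost = private MC + MEC = 44.0 + 2.6Q.
Set SMC = demand: 44.0 + 2.6Q = 75.7 - 1.6Q → Q* = 7.5476.
The Pigouvian tax equals MEC at Q*: 14.2 + 0.4×7.5476 = 17.2190.

tax = €17.2 per unit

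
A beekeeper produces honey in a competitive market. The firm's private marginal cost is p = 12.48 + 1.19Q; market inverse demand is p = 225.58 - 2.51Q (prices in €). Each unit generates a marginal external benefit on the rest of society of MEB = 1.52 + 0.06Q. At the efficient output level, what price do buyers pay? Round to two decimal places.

Social marginal cost = private MC − MEB = 10.96 + 1.13Q.
Set SMC = demand: 10.96 + 1.13Q = 225.58 - 2.51Q → Q* = 58.9615.
Consumer price on the demand curve at Q*: 225.58 − 2.51×58.9615 = 77.5866.

P = €77.59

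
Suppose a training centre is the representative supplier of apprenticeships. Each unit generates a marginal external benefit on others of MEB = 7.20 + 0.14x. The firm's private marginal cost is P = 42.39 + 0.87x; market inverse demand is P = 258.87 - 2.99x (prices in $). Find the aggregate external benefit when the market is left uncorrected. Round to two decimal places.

$623.97

Market equilibrium (private): 42.39 + 0.87x = 258.87 - 2.99x → x_m = 56.0829.
Total external benefit = ∫₀^{x_m} (7.20 + 0.14x) dx = 7.20×56.0829 + ½×0.14×56.0829² = 623.9673.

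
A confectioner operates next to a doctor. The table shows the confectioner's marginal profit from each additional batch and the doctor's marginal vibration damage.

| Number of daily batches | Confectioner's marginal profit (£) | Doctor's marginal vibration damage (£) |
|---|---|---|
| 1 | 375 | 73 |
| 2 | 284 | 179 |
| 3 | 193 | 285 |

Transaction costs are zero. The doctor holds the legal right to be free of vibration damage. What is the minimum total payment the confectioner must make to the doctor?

£252

Efficient level: marginal profit ≥ marginal vibration damage through level 2, so k* = 2.
With the doctor holding the right, the confectioner must at least compensate total damage at k*: 73 + 179 = 252.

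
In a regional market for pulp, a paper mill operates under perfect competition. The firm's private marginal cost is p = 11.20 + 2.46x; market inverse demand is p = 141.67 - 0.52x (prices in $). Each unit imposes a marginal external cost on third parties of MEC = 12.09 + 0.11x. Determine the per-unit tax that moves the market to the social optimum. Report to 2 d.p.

tax = $16.30 per unit

Social marginal cost = private MC + MEC = 23.29 + 2.57x.
Set SMC = demand: 23.29 + 2.57x = 141.67 - 0.52x → x* = 38.3107.
The Pigouvian tax equals MEC at x*: 12.09 + 0.11×38.3107 = 16.3042.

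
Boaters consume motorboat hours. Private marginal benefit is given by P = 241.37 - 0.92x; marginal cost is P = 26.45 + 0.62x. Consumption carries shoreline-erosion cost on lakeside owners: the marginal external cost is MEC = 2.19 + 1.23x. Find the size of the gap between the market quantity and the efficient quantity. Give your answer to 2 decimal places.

Market equilibrium (private): 26.45 + 0.62x = 241.37 - 0.92x → x_m = 139.5584.
Social marginal benefit = demand − MEC = 239.18 - 2.15x.
Set SMB = MC: 239.18 - 2.15x = 26.45 + 0.62x → x* = 76.7978.
Gap = |139.5584 − 76.7978| = 62.7606.

62.76 units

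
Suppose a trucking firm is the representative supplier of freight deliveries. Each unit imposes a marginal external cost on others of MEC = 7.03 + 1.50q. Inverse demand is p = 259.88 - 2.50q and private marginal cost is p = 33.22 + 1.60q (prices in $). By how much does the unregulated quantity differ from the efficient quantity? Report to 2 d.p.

16.06 units

Market equilibrium (private): 33.22 + 1.60q = 259.88 - 2.50q → q_m = 55.2829.
Social marginal cost = private MC + MEC = 40.25 + 3.10q.
Set SMC = demand: 40.25 + 3.10q = 259.88 - 2.50q → q* = 39.2196.
Gap = |55.2829 − 39.2196| = 16.0633.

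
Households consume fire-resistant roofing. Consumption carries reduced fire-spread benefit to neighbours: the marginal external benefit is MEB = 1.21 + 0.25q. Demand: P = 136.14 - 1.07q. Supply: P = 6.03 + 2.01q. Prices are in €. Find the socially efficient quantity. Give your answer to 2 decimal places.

Social marginal benefit = demand + MEB = 137.35 - 0.82q.
Set SMB = MC: 137.35 - 0.82q = 6.03 + 2.01q → q* = 46.4028.

q* = 46.40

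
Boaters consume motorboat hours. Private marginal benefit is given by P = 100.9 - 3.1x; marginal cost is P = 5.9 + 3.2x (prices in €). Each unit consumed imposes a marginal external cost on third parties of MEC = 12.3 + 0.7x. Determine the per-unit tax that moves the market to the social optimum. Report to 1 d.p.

Social marginal benefit = demand − MEC = 88.6 - 3.8x.
Set SMB = MC: 88.6 - 3.8x = 5.9 + 3.2x → x* = 11.8143.
The Pigouvian tax equals MEC at x*: 12.3 + 0.7×11.8143 = 20.5700.

tax = €20.6 per unit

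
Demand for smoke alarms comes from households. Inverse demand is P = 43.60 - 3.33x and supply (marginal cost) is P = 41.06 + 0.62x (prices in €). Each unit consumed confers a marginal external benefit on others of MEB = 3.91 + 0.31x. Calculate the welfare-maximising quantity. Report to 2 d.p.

Social marginal benefit = demand + MEB = 47.51 - 3.02x.
Set SMB = MC: 47.51 - 3.02x = 41.06 + 0.62x → x* = 1.7720.

x* = 1.77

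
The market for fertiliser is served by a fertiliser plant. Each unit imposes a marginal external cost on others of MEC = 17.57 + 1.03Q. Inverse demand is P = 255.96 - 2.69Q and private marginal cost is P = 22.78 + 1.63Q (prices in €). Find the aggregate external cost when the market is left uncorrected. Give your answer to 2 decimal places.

€2448.83

Market equilibrium (private): 22.78 + 1.63Q = 255.96 - 2.69Q → Q_m = 53.9769.
Total external cost = ∫₀^{Q_m} (17.57 + 1.03Q) dQ = 17.57×53.9769 + ½×1.03×53.9769² = 2448.8296.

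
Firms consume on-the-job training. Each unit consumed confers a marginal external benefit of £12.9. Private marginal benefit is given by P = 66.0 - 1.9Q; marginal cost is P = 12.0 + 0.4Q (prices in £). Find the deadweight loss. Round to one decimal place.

DWL = £36.2

Market equilibrium (private): 12.0 + 0.4Q = 66.0 - 1.9Q → Q_m = 23.4783.
Social marginal benefit = demand + MEB = 78.9 - 1.9Q.
Set SMB = MC: 78.9 - 1.9Q = 12.0 + 0.4Q → Q* = 29.0870.
The welfare-loss triangle has base |Q_m − Q*| and height MEB(Q_m) (the vertical gap between SMB and MC is zero at Q* and MEB at Q_m).
DWL = ½ × 5.6087 × 12.9000 = 36.1761.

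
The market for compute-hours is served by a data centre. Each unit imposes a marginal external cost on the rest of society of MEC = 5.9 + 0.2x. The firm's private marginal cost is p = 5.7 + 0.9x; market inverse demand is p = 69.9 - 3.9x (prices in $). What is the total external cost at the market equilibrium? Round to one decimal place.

Market equilibrium (private): 5.7 + 0.9x = 69.9 - 3.9x → x_m = 13.3750.
Total external cost = ∫₀^{x_m} (5.9 + 0.2x) dx = 5.9×13.3750 + ½×0.2×13.3750² = 96.8016.

$96.8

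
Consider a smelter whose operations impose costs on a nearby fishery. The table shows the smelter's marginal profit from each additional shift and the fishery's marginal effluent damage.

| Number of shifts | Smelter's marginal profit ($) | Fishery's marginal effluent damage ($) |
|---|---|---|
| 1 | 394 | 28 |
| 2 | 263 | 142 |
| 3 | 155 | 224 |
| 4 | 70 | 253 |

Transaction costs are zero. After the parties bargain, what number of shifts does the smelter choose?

2

Bargaining reaches the level where marginal profit last exceeds marginal effluent damage.
That holds through level 2 (263 ≥ 142) but not at 3 (155 < 224).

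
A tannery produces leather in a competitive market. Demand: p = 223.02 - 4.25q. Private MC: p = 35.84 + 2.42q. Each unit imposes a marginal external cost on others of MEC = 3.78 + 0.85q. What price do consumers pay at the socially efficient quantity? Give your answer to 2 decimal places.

Social marginal cost = private MC + MEC = 39.62 + 3.27q.
Set SMC = demand: 39.62 + 3.27q = 223.02 - 4.25q → q* = 24.3883.
Consumer price on the demand curve at q*: 223.02 − 4.25×24.3883 = 119.3697.

P = 119.37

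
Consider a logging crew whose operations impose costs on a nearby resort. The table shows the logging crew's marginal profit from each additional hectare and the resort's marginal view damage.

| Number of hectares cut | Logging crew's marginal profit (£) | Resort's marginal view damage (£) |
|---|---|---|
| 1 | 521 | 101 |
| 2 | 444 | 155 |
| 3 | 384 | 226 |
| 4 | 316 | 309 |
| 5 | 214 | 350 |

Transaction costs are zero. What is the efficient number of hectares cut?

4

Bargaining reaches the level where marginal profit last exceeds marginal view damage.
That holds through level 4 (316 ≥ 309) but not at 5 (214 < 350).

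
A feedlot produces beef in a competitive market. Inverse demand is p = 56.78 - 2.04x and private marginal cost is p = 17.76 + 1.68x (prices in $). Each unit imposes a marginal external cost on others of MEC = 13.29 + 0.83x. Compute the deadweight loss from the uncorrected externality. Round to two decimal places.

DWL = $53.17

Market equilibrium (private): 17.76 + 1.68x = 56.78 - 2.04x → x_m = 10.4892.
Social marginal cost = private MC + MEC = 31.05 + 2.51x.
Set SMC = demand: 31.05 + 2.51x = 56.78 - 2.04x → x* = 5.6549.
Between x* and x_m the wedge SMC − demand runs linearly from 0 to MEC(x_m), so the loss is a triangle.
DWL = ½ × 4.8343 × 21.9961 = 53.1679.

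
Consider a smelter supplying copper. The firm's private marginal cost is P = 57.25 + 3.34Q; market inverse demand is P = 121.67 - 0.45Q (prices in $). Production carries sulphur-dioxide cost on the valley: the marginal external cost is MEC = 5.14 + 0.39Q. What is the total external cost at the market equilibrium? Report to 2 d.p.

Market equilibrium (private): 57.25 + 3.34Q = 121.67 - 0.45Q → Q_m = 16.9974.
Total external cost = ∫₀^{Q_m} (5.14 + 0.39Q) dQ = 5.14×16.9974 + ½×0.39×16.9974² = 143.7044.

$143.70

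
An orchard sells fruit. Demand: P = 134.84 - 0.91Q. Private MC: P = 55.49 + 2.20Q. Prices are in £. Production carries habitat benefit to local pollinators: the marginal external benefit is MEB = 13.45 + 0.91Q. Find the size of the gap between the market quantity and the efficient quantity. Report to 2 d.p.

Market equilibrium (private): 55.49 + 2.20Q = 134.84 - 0.91Q → Q_m = 25.5145.
Social marginal cost = private MC − MEB = 42.04 + 1.29Q.
Set SMC = demand: 42.04 + 1.29Q = 134.84 - 0.91Q → Q* = 42.1818.
Gap = |25.5145 − 42.1818| = 16.6673.

16.67 units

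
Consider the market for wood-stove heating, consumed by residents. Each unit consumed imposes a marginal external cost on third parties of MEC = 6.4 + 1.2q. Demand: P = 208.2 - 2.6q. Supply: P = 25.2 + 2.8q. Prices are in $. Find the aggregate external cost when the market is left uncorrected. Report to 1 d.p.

$906.0

Market equilibrium (private): 25.2 + 2.8q = 208.2 - 2.6q → q_m = 33.8889.
Total external cost = ∫₀^{q_m} (6.4 + 1.2q) dq = 6.4×33.8889 + ½×1.2×33.8889² = 905.9635.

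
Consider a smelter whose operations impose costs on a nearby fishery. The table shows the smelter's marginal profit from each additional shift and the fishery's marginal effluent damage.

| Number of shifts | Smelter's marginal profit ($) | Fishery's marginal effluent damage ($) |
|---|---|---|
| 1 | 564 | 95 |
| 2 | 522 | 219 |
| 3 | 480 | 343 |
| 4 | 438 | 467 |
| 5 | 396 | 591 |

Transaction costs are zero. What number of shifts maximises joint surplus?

3

Bargaining reaches the level where marginal profit last exceeds marginal effluent damage.
That holds through level 3 (480 ≥ 343) but not at 4 (438 < 467).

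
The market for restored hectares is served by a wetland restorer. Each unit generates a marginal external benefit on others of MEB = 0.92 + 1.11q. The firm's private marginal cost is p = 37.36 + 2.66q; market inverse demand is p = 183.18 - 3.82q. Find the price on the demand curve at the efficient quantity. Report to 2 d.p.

P = 78.80

Social marginal cost = private MC − MEB = 36.44 + 1.55q.
Set SMC = demand: 36.44 + 1.55q = 183.18 - 3.82q → q* = 27.3259.
Consumer price on the demand curve at q*: 183.18 − 3.82×27.3259 = 78.7951.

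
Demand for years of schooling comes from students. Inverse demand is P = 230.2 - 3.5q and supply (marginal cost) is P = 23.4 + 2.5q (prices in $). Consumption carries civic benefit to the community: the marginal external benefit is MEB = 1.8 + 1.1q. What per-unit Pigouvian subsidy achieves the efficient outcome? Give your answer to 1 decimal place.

Social marginal benefit = demand + MEB = 232.0 - 2.4q.
Set SMB = MC: 232.0 - 2.4q = 23.4 + 2.5q → q* = 42.5714.
The Pigouvian subsidy equals MEB at q*: 1.8 + 1.1×42.5714 = 48.6285.

subsidy = $48.6 per unit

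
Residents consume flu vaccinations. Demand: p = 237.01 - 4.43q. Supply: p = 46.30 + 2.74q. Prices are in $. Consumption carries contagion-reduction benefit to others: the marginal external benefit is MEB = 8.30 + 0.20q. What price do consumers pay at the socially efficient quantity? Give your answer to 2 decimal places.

P = $110.52

Social marginal benefit = demand + MEB = 245.31 - 4.23q.
Set SMB = MC: 245.31 - 4.23q = 46.30 + 2.74q → q* = 28.5524.
Consumer price on the demand curve at q*: 237.01 − 4.43×28.5524 = 110.5229.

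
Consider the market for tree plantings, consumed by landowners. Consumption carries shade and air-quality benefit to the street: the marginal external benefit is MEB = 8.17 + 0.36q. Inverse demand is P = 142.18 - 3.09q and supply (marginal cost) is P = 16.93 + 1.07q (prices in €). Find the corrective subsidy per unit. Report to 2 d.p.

subsidy = €20.81 per unit

Social marginal benefit = demand + MEB = 150.35 - 2.73q.
Set SMB = MC: 150.35 - 2.73q = 16.93 + 1.07q → q* = 35.1105.
The Pigouvian subsidy equals MEB at q*: 8.17 + 0.36×35.1105 = 20.8098.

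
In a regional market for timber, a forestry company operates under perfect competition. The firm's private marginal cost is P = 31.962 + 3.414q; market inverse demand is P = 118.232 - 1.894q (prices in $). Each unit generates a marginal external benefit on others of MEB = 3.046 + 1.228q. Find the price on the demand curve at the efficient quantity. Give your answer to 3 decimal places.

Social marginal cost = private MC − MEB = 28.916 + 2.186q.
Set SMC = demand: 28.916 + 2.186q = 118.232 - 1.894q → q* = 21.8912.
Consumer price on the demand curve at q*: 118.232 − 1.894×21.8912 = 76.7701.

P = $76.770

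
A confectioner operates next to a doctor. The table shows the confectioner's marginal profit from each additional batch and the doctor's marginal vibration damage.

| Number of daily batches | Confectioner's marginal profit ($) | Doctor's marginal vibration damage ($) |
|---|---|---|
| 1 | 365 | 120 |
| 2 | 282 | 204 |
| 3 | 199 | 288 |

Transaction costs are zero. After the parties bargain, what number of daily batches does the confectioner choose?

2

Bargaining reaches the level where marginal profit last exceeds marginal vibration damage.
That holds through level 2 (282 ≥ 204) but not at 3 (199 < 288).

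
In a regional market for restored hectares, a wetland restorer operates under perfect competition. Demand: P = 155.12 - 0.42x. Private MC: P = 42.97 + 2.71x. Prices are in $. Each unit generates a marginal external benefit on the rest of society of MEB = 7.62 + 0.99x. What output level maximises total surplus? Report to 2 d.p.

Social marginal cost = private MC − MEB = 35.35 + 1.72x.
Set SMC = demand: 35.35 + 1.72x = 155.12 - 0.42x → x* = 55.9673.

x* = 55.97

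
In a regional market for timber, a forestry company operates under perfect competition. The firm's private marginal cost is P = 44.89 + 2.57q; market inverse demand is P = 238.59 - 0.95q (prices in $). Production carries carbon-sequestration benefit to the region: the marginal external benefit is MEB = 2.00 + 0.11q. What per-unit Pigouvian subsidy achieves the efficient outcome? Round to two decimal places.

Social marginal cost = private MC − MEB = 42.89 + 2.46q.
Set SMC = demand: 42.89 + 2.46q = 238.59 - 0.95q → q* = 57.3900.
The Pigouvian subsidy equals MEB at q*: 2.00 + 0.11×57.3900 = 8.3129.

subsidy = $8.31 per unit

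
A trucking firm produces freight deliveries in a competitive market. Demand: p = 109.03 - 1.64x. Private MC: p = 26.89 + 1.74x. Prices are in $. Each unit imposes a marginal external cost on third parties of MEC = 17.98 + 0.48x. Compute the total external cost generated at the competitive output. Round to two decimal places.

$578.68

Market equilibrium (private): 26.89 + 1.74x = 109.03 - 1.64x → x_m = 24.3018.
Total external cost = ∫₀^{x_m} (17.98 + 0.48x) dx = 17.98×24.3018 + ½×0.48×24.3018² = 578.6850.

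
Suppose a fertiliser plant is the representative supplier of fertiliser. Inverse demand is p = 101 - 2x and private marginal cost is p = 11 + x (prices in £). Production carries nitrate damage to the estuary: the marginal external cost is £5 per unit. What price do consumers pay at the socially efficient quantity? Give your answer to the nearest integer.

Social marginal cost = private MC + MEC = 16 + x.
Set SMC = demand: 16 + x = 101 - 2x → x* = 28.3333.
Consumer price on the demand curve at x*: 101 − 2×28.3333 = 44.3334.

P = £44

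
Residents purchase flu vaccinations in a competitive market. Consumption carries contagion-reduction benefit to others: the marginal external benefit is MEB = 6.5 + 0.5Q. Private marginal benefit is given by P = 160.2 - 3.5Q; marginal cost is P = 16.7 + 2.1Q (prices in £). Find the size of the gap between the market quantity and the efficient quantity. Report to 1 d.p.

3.8 units

Market equilibrium (private): 16.7 + 2.1Q = 160.2 - 3.5Q → Q_m = 25.6250.
Social marginal benefit = demand + MEB = 166.7 - 3.0Q.
Set SMB = MC: 166.7 - 3.0Q = 16.7 + 2.1Q → Q* = 29.4118.
Gap = |25.6250 − 29.4118| = 3.7868.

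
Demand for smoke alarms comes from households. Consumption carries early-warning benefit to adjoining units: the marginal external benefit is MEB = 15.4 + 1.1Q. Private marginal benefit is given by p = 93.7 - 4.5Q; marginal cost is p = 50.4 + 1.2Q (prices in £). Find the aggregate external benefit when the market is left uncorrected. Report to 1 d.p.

£148.7

Market equilibrium (private): 50.4 + 1.2Q = 93.7 - 4.5Q → Q_m = 7.5965.
Total external benefit = ∫₀^{Q_m} (15.4 + 1.1Q) dQ = 15.4×7.5965 + ½×1.1×7.5965² = 148.7248.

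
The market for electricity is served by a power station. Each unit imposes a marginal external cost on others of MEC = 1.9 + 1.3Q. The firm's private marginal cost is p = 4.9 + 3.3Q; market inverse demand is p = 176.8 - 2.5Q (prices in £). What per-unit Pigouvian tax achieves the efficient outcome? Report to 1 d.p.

tax = £33.0 per unit

Social marginal cost = private MC + MEC = 6.8 + 4.6Q.
Set SMC = demand: 6.8 + 4.6Q = 176.8 - 2.5Q → Q* = 23.9437.
The Pigouvian tax equals MEC at Q*: 1.9 + 1.3×23.9437 = 33.0268.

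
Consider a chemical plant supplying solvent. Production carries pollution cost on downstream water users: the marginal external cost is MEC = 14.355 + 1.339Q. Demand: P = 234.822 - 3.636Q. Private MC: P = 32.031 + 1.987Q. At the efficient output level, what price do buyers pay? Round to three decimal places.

Social marginal cost = private MC + MEC = 46.386 + 3.326Q.
Set SMC = demand: 46.386 + 3.326Q = 234.822 - 3.636Q → Q* = 27.0664.
Consumer price on the demand curve at Q*: 234.822 − 3.636×27.0664 = 136.4086.

P = 136.409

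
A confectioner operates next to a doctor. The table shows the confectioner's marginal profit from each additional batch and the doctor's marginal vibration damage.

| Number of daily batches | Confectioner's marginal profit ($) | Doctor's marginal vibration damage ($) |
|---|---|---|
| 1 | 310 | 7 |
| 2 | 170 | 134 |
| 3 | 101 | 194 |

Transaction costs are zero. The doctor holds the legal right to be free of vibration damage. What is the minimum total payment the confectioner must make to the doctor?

$141

Efficient level: marginal profit ≥ marginal vibration damage through level 2, so k* = 2.
With the doctor holding the right, the confectioner must at least compensate total damage at k*: 7 + 134 = 141.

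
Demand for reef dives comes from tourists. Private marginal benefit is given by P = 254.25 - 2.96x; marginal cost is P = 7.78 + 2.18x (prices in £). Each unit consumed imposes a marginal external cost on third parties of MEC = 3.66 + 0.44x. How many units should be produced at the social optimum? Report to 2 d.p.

x* = 43.51

Social marginal benefit = demand − MEC = 250.59 - 3.40x.
Set SMB = MC: 250.59 - 3.40x = 7.78 + 2.18x → x* = 43.5143.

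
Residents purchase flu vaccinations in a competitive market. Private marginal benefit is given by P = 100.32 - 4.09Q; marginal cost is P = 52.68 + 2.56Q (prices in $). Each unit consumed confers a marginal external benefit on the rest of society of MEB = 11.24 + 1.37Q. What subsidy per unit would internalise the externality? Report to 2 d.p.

Social marginal benefit = demand + MEB = 111.56 - 2.72Q.
Set SMB = MC: 111.56 - 2.72Q = 52.68 + 2.56Q → Q* = 11.1515.
The Pigouvian subsidy equals MEB at Q*: 11.24 + 1.37×11.1515 = 26.5176.

subsidy = $26.52 per unit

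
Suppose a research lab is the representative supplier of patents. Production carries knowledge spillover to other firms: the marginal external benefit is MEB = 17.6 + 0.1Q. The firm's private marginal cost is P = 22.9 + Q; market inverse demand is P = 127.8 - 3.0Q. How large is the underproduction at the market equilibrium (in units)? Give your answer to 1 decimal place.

5.2 units

Market equilibrium (private): 22.9 + Q = 127.8 - 3.0Q → Q_m = 26.2250.
Social marginal cost = private MC − MEB = 5.3 + 0.9Q.
Set SMC = demand: 5.3 + 0.9Q = 127.8 - 3.0Q → Q* = 31.4103.
Gap = |26.2250 − 31.4103| = 5.1853.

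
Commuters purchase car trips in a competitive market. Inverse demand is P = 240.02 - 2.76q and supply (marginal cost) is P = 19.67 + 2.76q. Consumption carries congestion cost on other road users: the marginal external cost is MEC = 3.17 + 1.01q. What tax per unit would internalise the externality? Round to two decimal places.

tax = 36.76 per unit

Social marginal benefit = demand − MEC = 236.85 - 3.77q.
Set SMB = MC: 236.85 - 3.77q = 19.67 + 2.76q → q* = 33.2588.
The Pigouvian tax equals MEC at q*: 3.17 + 1.01×33.2588 = 36.7614.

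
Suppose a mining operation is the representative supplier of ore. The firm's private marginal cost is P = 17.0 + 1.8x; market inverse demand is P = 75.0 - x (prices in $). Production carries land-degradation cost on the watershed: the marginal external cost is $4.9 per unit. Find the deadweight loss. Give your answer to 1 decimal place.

Market equilibrium (private): 17.0 + 1.8x = 75.0 - x → x_m = 20.7143.
Social marginal cost = private MC + MEC = 21.9 + 1.8x.
Set SMC = demand: 21.9 + 1.8x = 75.0 - x → x* = 18.9643.
The welfare-loss triangle has base |x_m − x*| and height MEC(x_m) (the vertical gap between SMC and demand is zero at x* and MEC at x_m).
DWL = ½ × 1.7500 × 4.9000 = 4.2875.

DWL = $4.3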